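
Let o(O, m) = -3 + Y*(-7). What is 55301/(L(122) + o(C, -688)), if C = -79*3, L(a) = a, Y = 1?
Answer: 55301/112 ≈ 493.76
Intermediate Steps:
C = -237
o(O, m) = -10 (o(O, m) = -3 + 1*(-7) = -3 - 7 = -10)
55301/(L(122) + o(C, -688)) = 55301/(122 - 10) = 55301/112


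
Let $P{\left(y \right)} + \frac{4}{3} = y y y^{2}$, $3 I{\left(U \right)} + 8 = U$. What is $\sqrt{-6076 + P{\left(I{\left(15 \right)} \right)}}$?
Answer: $\frac{i \sqrt{489863}}{9} \approx 77.767 i$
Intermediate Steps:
$I{\left(U \right)} = - \frac{8}{3} + \frac{U}{3}$
$P{\left(y \right)} = - \frac{4}{3} + y^{4}$ ($P{\left(y \right)} = - \frac{4}{3} + y y y^{2} = - \frac{4}{3} + y^{2} y^{2} = - \frac{4}{3} + y^{4}$)
$\sqrt{-6076 + P{\left(I{\left(15 \right)} \right)}} = \sqrt{-6076 - \left(\frac{4}{3} - \left(- \frac{8}{3} + \frac{1}{3} \cdot 15\right)^{4}\right)} = \sqrt{-6076 - \left(\frac{4}{3} - \left(- \frac{8}{3} + 5\right)^{4}\right)} = \sqrt{-6076 - \left(\frac{4}{3} - \left(\frac{7}{3}\right)^{4}\right)} = \sqrt{-6076 + \left(- \frac{4}{3} + \frac{2401}{81}\right)} = \sqrt{-6076 + \frac{2293}{81}} = \sqrt{- \frac{489863}{81}} = \frac{i \sqrt{489863}}{9}$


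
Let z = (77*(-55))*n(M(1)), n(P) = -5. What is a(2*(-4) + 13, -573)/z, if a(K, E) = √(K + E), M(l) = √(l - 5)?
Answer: 2*I*√142/21175 ≈ 0.0011255*I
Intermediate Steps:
M(l) = √(-5 + l)
a(K, E) = √(E + K)
z = 21175 (z = (77*(-55))*(-5) = -4235*(-5) = 21175)
a(2*(-4) + 13, -573)/z = √(-573 + (2*(-4) + 13))/21175 = √(-573 + (-8 + 13))*(1/21175) = √(-573 + 5)*(1/21175) = √(-568)*(1/21175) = (2*I*√142)*(1/21175) = 2*I*√142/21175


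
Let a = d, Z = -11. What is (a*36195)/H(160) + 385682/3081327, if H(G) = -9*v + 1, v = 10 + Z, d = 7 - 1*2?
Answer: 111529402129/6162654 ≈ 18098.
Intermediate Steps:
d = 5 (d = 7 - 2 = 5)
a = 5
v = -1 (v = 10 - 11 = -1)
H(G) = 10 (H(G) = -9*(-1) + 1 = 9 + 1 = 10)
(a*36195)/H(160) + 385682/3081327 = (5*36195)/10 + 385682/3081327 = 180975*(1/10) + 385682*(1/3081327) = 36195/2 + 385682/3081327 = 111529402129/6162654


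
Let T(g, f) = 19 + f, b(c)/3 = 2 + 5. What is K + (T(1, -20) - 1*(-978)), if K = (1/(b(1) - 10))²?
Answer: 118218/121 ≈ 977.01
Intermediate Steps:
b(c) = 21 (b(c) = 3*(2 + 5) = 3*7 = 21)
K = 1/121 (K = (1/(21 - 10))² = (1/11)² = 1/121 ≈ 0.0082645)
K + (T(1, -20) - 1*(-978)) = 1/121 + ((19 - 20) - 1*(-978)) = 1/121 + (-1 + 978) = 1/121 + 977 = 118218/121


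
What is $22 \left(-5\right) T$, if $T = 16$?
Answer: $-1760$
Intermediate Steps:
$22 \left(-5\right) T = 22 \left(-5\right) 16 = \left(-110\right) 16 = -1760$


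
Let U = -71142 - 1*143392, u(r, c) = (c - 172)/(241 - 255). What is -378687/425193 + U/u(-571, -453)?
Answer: -425764550081/88581875 ≈ -4806.5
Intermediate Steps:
u(r, c) = 86/7 - c/14 (u(r, c) = (-172 + c)/(-14) = (-172 + c)*(-1/14) = 86/7 - c/14)
U = -214534 (U = -71142 - 143392 = -214534)
-378687/425193 + U/u(-571, -453) = -378687/425193 - 214534/(86/7 - 1/14*(-453)) = -378687*1/425193 - 214534/(86/7 + 453/14) = -126229/141731 - 214534/625/14 = -126229/141731 - 214534*14/625 = -126229/141731 - 3003476/625 = -425764550081/88581875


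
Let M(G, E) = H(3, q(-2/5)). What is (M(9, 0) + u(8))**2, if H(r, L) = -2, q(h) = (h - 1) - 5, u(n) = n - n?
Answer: 4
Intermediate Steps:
u(n) = 0
q(h) = -6 + h (q(h) = (-1 + h) - 5 = -6 + h)
M(G, E) = -2
(M(9, 0) + u(8))**2 = (-2 + 0)**2 = (-2)**2 = 4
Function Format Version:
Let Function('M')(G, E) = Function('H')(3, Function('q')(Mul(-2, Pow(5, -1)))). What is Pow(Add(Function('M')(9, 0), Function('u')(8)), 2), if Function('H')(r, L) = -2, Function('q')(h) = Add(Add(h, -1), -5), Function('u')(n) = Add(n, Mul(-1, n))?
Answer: 4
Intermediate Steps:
Function('u')(n) = 0
Function('q')(h) = Add(-6, h) (Function('q')(h) = Add(Add(-1, h), -5) = Add(-6, h))
Function('M')(G, E) = -2
Pow(Add(Function('M')(9, 0), Function('u')(8)), 2) = Pow(Add(-2, 0), 2) = Pow(-2, 2) = 4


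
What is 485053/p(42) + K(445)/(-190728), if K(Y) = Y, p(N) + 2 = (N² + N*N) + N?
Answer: 11563950103/85064688 ≈ 135.94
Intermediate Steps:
p(N) = -2 + N + 2*N² (p(N) = -2 + ((N² + N*N) + N) = -2 + ((N² + N²) + N) = -2 + (2*N² + N) = -2 + (N + 2*N²) = -2 + N + 2*N²)
485053/p(42) + K(445)/(-190728) = 485053/(-2 + 42 + 2*42²) + 445/(-190728) = 485053/(-2 + 42 + 2*1764) + 445*(-1/190728) = 485053/(-2 + 42 + 3528) - 445/190728 = 485053/3568 - 445/190728 = 11563950103/85064688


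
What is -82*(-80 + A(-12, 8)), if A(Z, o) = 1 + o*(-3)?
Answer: 8446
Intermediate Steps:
A(Z, o) = 1 - 3*o
-82*(-80 + A(-12, 8)) = -82*(-80 + (1 - 3*8)) = -82*(-80 + (1 - 24)) = -82*(-80 - 23) = -82*(-103) = 8446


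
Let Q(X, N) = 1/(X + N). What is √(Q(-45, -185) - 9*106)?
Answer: I*√50466830/230 ≈ 30.887*I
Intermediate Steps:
Q(X, N) = 1/(N + X)
√(Q(-45, -185) - 9*106) = √(1/(-185 - 45) - 9*106) = √(1/(-230) - 954) = √(-1/230 - 954) = √(-219421/230) = I*√50466830/230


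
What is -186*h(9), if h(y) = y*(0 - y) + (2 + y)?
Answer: 13020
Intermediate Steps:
h(y) = 2 + y - y**2 (h(y) = y*(-y) + (2 + y) = -y**2 + (2 + y) = 2 + y - y**2)
-186*h(9) = -186*(2 + 9 - 1*9**2) = -186*(2 + 9 - 1*81) = -186*(2 + 9 - 81) = -186*(-70) = 13020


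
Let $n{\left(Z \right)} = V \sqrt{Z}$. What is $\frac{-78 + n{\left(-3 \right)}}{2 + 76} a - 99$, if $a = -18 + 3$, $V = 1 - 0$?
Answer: $-84 - \frac{5 i \sqrt{3}}{26} \approx -84.0 - 0.33309 i$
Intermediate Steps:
$V = 1$ ($V = 1 + 0 = 1$)
$n{\left(Z \right)} = \sqrt{Z}$ ($n{\left(Z \right)} = 1 \sqrt{Z} = \sqrt{Z}$)
$a = -15$
$\frac{-78 + n{\left(-3 \right)}}{2 + 76} a - 99 = \frac{-78 + \sqrt{-3}}{2 + 76} \left(-15\right) - 99 = \frac{-78 + i \sqrt{3}}{78} \left(-15\right) - 99 = \left(-78 + i \sqrt{3}\right) \frac{1}{78} \left(-15\right) - 99 = \left(-1 + \frac{i \sqrt{3}}{78}\right) \left(-15\right) - 99 = \left(15 - \frac{5 i \sqrt{3}}{26}\right) - 99 = -84 - \frac{5 i \sqrt{3}}{26}$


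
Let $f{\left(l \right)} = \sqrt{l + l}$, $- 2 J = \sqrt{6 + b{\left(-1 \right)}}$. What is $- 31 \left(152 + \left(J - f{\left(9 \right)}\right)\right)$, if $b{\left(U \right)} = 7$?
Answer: $-4712 + 93 \sqrt{2} + \frac{31 \sqrt{13}}{2} \approx -4524.6$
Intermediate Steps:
$J = - \frac{\sqrt{13}}{2}$ ($J = - \frac{\sqrt{6 + 7}}{2} = - \frac{\sqrt{13}}{2} \approx -1.8028$)
$f{\left(l \right)} = \sqrt{2} \sqrt{l}$ ($f{\left(l \right)} = \sqrt{2 l} = \sqrt{2} \sqrt{l}$)
$- 31 \left(152 + \left(J - f{\left(9 \right)}\right)\right) = - 31 \left(152 - \left(\frac{\sqrt{13}}{2} + \sqrt{2} \sqrt{9}\right)\right) = - 31 \left(152 - \left(\frac{\sqrt{13}}{2} + \sqrt{2} \cdot 3\right)\right) = - 31 \left(152 - \left(\frac{\sqrt{13}}{2} + 3 \sqrt{2}\right)\right) = - 31 \left(152 - 3 \sqrt{2} - \frac{\sqrt{13}}{2}\right) = -4712 + 93 \sqrt{2} + \frac{31 \sqrt{13}}{2}$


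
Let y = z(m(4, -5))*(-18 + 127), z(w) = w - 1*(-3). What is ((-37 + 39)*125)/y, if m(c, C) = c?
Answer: 250/763 ≈ 0.32765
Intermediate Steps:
z(w) = 3 + w (z(w) = w + 3 = 3 + w)
y = 763 (y = (3 + 4)*(-18 + 127) = 7*109 = 763)
((-37 + 39)*125)/y = ((-37 + 39)*125)/763 = (2*125)*(1/763) = 250*(1/763) = 250/763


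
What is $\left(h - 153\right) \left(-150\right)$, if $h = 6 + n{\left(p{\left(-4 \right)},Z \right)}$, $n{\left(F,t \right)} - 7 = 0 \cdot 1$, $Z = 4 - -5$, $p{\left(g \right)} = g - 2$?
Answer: $21000$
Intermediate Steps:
$p{\left(g \right)} = -2 + g$
$Z = 9$ ($Z = 4 + 5 = 9$)
$n{\left(F,t \right)} = 7$ ($n{\left(F,t \right)} = 7 + 0 \cdot 1 = 7 + 0 = 7$)
$h = 13$ ($h = 6 + 7 = 13$)
$\left(h - 153\right) \left(-150\right) = \left(13 - 153\right) \left(-150\right) = \left(-140\right) \left(-150\right) = 21000$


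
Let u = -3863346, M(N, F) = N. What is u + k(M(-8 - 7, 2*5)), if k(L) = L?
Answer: -3863361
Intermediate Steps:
u + k(M(-8 - 7, 2*5)) = -3863346 + (-8 - 7) = -3863346 - 15 = -3863361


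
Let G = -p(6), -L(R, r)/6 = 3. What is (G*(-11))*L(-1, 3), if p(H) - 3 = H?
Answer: -1782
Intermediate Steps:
L(R, r) = -18 (L(R, r) = -6*3 = -18)
p(H) = 3 + H
G = -9 (G = -(3 + 6) = -1*9 = -9)
(G*(-11))*L(-1, 3) = -9*(-11)*(-18) = 99*(-18) = -1782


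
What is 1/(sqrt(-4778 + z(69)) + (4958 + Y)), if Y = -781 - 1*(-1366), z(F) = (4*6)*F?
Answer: 5543/30727971 - I*sqrt(3122)/30727971 ≈ 0.00018039 - 1.8184e-6*I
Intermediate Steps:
z(F) = 24*F
Y = 585 (Y = -781 + 1366 = 585)
1/(sqrt(-4778 + z(69)) + (4958 + Y)) = 1/(sqrt(-4778 + 24*69) + (4958 + 585)) = 1/(sqrt(-4778 + 1656) + 5543) = 1/(sqrt(-3122) + 5543) = 1/(I*sqrt(3122) + 5543) = 1/(5543 + I*sqrt(3122))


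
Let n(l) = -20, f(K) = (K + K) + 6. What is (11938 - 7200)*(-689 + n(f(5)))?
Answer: -3359242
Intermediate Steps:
f(K) = 6 + 2*K (f(K) = 2*K + 6 = 6 + 2*K)
(11938 - 7200)*(-689 + n(f(5))) = (11938 - 7200)*(-689 - 20) = 4738*(-709) = -3359242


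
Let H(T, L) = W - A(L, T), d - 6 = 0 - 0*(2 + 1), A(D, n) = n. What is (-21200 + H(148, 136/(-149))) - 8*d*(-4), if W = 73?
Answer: -21083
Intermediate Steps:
d = 6 (d = 6 + (0 - 0*(2 + 1)) = 6 + (0 - 0*3) = 6 + (0 - 1*0) = 6 + (0 + 0) = 6 + 0 = 6)
H(T, L) = 73 - T
(-21200 + H(148, 136/(-149))) - 8*d*(-4) = (-21200 + (73 - 1*148)) - 8*6*(-4) = (-21200 + (73 - 148)) - 48*(-4) = (-21200 - 75) + 192 = -21275 + 192 = -21083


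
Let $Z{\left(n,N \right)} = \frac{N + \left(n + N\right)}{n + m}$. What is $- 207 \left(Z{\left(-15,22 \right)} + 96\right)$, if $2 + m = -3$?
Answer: $- \frac{391437}{20} \approx -19572.0$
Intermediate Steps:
$m = -5$ ($m = -2 - 3 = -5$)
$Z{\left(n,N \right)} = \frac{n + 2 N}{-5 + n}$ ($Z{\left(n,N \right)} = \frac{N + \left(n + N\right)}{n - 5} = \frac{N + \left(N + n\right)}{-5 + n} = \frac{n + 2 N}{-5 + n}$)
$- 207 \left(Z{\left(-15,22 \right)} + 96\right) = - 207 \left(\frac{-15 + 2 \cdot 22}{-5 - 15} + 96\right) = - 207 \left(\frac{-15 + 44}{-20} + 96\right) = - 207 \left(\left(- \frac{1}{20}\right) 29 + 96\right) = - 207 \left(- \frac{29}{20} + 96\right) = \left(-207\right) \frac{1891}{20} = - \frac{391437}{20}$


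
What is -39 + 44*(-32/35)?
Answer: -2773/35 ≈ -79.229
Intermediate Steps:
-39 + 44*(-32/35) = -39 - 1408/35 = -2773/35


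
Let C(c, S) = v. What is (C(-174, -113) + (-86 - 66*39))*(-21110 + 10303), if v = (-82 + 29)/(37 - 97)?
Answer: 1724224429/60 ≈ 2.8737e+7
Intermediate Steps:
v = 53/60 (v = -53/(-60) = -53*(-1/60) = 53/60 ≈ 0.88333)
C(c, S) = 53/60
(C(-174, -113) + (-86 - 66*39))*(-21110 + 10303) = (53/60 + (-86 - 66*39))*(-21110 + 10303) = (53/60 + (-86 - 2574))*(-10807) = (53/60 - 2660)*(-10807) = -159547/60*(-10807) = 1724224429/60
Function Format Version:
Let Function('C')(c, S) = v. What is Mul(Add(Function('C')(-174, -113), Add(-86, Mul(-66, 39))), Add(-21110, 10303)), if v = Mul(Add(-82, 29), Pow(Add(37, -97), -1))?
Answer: Rational(1724224429, 60) ≈ 2.8737e+7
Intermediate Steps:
v = Rational(53, 60) (v = Mul(-53, Pow(-60, -1)) = Mul(-53, Rational(-1, 60)) = Rational(53, 60) ≈ 0.88333)
Function('C')(c, S) = Rational(53, 60)
Mul(Add(Function('C')(-174, -113), Add(-86, Mul(-66, 39))), Add(-21110, 10303)) = Mul(Add(Rational(53, 60), Add(-86, Mul(-66, 39))), Add(-21110, 10303)) = Mul(Add(Rational(53, 60), Add(-86, -2574)), -10807) = Mul(Add(Rational(53, 60), -2660), -10807) = Mul(Rational(-159547, 60), -10807) = Rational(1724224429, 60)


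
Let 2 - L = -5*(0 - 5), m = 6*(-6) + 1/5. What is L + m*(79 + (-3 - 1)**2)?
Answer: -3424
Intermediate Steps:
m = -179/5 (m = -36 + 1/5 = -179/5 ≈ -35.800)
L = -23 (L = 2 - (-5)*(0 - 5) = 2 - (-5)*(-5) = 2 - 1*25 = 2 - 25 = -23)
L + m*(79 + (-3 - 1)**2) = -23 - 179*(79 + (-3 - 1)**2)/5 = -23 - 179*(79 + (-4)**2)/5 = -23 - 179*(79 + 16)/5 = -23 - 179/5*95 = -23 - 3401 = -3424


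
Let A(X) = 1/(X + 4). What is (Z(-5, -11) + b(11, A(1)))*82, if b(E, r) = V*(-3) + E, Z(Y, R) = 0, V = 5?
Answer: -328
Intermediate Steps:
A(X) = 1/(4 + X)
b(E, r) = -15 + E (b(E, r) = 5*(-3) + E = -15 + E)
(Z(-5, -11) + b(11, A(1)))*82 = (0 + (-15 + 11))*82 = (0 - 4)*82 = -4*82 = -328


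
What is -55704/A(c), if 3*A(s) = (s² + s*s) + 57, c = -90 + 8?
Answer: -167112/13505 ≈ -12.374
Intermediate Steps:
c = -82
A(s) = 19 + 2*s²/3 (A(s) = ((s² + s*s) + 57)/3 = ((s² + s²) + 57)/3 = (2*s² + 57)/3 = (57 + 2*s²)/3 = 19 + 2*s²/3)
-55704/A(c) = -55704/(19 + (⅔)*(-82)²) = -55704/(19 + (⅔)*6724) = -55704/(19 + 13448/3) = -55704/13505/3 = -55704*3/13505 = -167112/13505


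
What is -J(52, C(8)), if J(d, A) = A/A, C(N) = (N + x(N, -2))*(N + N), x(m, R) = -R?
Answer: -1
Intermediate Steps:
C(N) = 2*N*(2 + N) (C(N) = (N - 1*(-2))*(N + N) = (N + 2)*(2*N) = (2 + N)*(2*N) = 2*N*(2 + N))
J(d, A) = 1
-J(52, C(8)) = -1*1 = -1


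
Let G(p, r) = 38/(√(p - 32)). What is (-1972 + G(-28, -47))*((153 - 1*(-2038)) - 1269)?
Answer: -1818184 - 17518*I*√15/15 ≈ -1.8182e+6 - 4523.1*I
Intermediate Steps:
G(p, r) = 38/√(-32 + p) (G(p, r) = 38/(√(-32 + p)) = 38/√(-32 + p))
(-1972 + G(-28, -47))*((153 - 1*(-2038)) - 1269) = (-1972 + 38/√(-32 - 28))*((153 - 1*(-2038)) - 1269) = (-1972 + 38/√(-60))*((153 + 2038) - 1269) = (-1972 + 38*(-I*√15/30))*(2191 - 1269) = (-1972 - 19*I*√15/15)*922 = -1818184 - 17518*I*√15/15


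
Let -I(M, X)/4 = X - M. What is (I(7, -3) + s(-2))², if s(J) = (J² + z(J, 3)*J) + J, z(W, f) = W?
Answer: 2116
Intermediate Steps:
I(M, X) = -4*X + 4*M (I(M, X) = -4*(X - M) = -4*X + 4*M)
s(J) = J + 2*J² (s(J) = (J² + J*J) + J = (J² + J²) + J = 2*J² + J = J + 2*J²)
(I(7, -3) + s(-2))² = ((-4*(-3) + 4*7) - 2*(1 + 2*(-2)))² = ((12 + 28) - 2*(1 - 4))² = (40 - 2*(-3))² = (40 + 6)² = 46² = 2116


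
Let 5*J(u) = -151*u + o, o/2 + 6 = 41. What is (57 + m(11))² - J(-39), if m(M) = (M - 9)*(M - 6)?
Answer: 16486/5 ≈ 3297.2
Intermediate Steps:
o = 70 (o = -12 + 2*41 = -12 + 82 = 70)
m(M) = (-9 + M)*(-6 + M)
J(u) = 14 - 151*u/5 (J(u) = (-151*u + 70)/5 = (70 - 151*u)/5 = 14 - 151*u/5)
(57 + m(11))² - J(-39) = (57 + (54 + 11² - 15*11))² - (14 - 151/5*(-39)) = (57 + (54 + 121 - 165))² - (14 + 5889/5) = (57 + 10)² - 1*5959/5 = 67² - 5959/5 = 4489 - 5959/5 = 16486/5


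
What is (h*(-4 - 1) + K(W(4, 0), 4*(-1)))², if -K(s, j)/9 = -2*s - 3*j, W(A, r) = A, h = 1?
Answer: 1681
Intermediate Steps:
K(s, j) = 18*s + 27*j (K(s, j) = -9*(-2*s - 3*j) = -9*(-3*j - 2*s) = 18*s + 27*j)
(h*(-4 - 1) + K(W(4, 0), 4*(-1)))² = (1*(-4 - 1) + (18*4 + 27*(4*(-1))))² = (1*(-5) + (72 + 27*(-4)))² = (-5 + (72 - 108))² = (-5 - 36)² = (-41)² = 1681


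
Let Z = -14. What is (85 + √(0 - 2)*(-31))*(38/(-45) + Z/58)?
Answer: -24089/261 + 43927*I*√2/1305 ≈ -92.295 + 47.603*I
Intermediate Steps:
(85 + √(0 - 2)*(-31))*(38/(-45) + Z/58) = (85 + √(0 - 2)*(-31))*(38/(-45) - 14/58) = (85 + √(-2)*(-31))*(38*(-1/45) - 14*1/58) = (85 + (I*√2)*(-31))*(-38/45 - 7/29) = (85 - 31*I*√2)*(-1417/1305) = -24089/261 + 43927*I*√2/1305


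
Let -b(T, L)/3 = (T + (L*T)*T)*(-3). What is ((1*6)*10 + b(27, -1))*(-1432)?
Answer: 8961456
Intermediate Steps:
b(T, L) = 9*T + 9*L*T² (b(T, L) = -3*(T + (L*T)*T)*(-3) = -3*(T + L*T²)*(-3) = -3*(-3*T - 3*L*T²) = 9*T + 9*L*T²)
((1*6)*10 + b(27, -1))*(-1432) = ((1*6)*10 + 9*27*(1 - 1*27))*(-1432) = (6*10 + 9*27*(1 - 27))*(-1432) = (60 + 9*27*(-26))*(-1432) = (60 - 6318)*(-1432) = -6258*(-1432) = 8961456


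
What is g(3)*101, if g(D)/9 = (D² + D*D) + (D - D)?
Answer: 16362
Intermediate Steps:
g(D) = 18*D² (g(D) = 9*((D² + D*D) + (D - D)) = 9*((D² + D²) + 0) = 9*(2*D² + 0) = 9*(2*D²) = 18*D²)
g(3)*101 = (18*3²)*101 = (18*9)*101 = 162*101 = 16362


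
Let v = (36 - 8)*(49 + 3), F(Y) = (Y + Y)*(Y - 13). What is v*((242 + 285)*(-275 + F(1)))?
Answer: -229426288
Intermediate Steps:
F(Y) = 2*Y*(-13 + Y) (F(Y) = (2*Y)*(-13 + Y) = 2*Y*(-13 + Y))
v = 1456 (v = 28*52 = 1456)
v*((242 + 285)*(-275 + F(1))) = 1456*((242 + 285)*(-275 + 2*1*(-13 + 1))) = 1456*(527*(-275 + 2*1*(-12))) = 1456*(527*(-275 - 24)) = 1456*(527*(-299)) = 1456*(-157573) = -229426288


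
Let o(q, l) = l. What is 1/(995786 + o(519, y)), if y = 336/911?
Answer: 911/907161382 ≈ 1.0042e-6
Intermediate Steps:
y = 336/911 (y = 336*(1/911) = 336/911 ≈ 0.36883)
1/(995786 + o(519, y)) = 1/(995786 + 336/911) = 1/(907161382/911) = 911/907161382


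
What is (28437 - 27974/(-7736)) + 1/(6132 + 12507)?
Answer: 2050444763485/72095652 ≈ 28441.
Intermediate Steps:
(28437 - 27974/(-7736)) + 1/(6132 + 12507) = (28437 - 27974*(-1/7736)) + 1/18639 = (28437 + 13987/3868) + 1/18639 = 110008303/3868 + 1/18639 = 2050444763485/72095652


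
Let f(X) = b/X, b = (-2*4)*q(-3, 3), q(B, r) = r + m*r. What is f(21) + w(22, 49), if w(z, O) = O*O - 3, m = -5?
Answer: 16818/7 ≈ 2402.6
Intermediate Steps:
q(B, r) = -4*r (q(B, r) = r - 5*r = -4*r)
w(z, O) = -3 + O**2 (w(z, O) = O**2 - 3 = -3 + O**2)
b = 96 (b = (-2*4)*(-4*3) = -8*(-12) = 96)
f(X) = 96/X
f(21) + w(22, 49) = 96/21 + (-3 + 49**2) = 96*(1/21) + (-3 + 2401) = 32/7 + 2398 = 16818/7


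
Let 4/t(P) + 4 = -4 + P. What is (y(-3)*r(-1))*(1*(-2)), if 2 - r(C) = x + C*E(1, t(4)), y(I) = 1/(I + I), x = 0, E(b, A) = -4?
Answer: -⅔ ≈ -0.66667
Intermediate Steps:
t(P) = 4/(-8 + P) (t(P) = 4/(-4 + (-4 + P)) = 4/(-8 + P))
y(I) = 1/(2*I)
r(C) = 2 + 4*C (r(C) = 2 - (0 + C*(-4)) = 2 - (0 - 4*C) = 2 - (-4)*C = 2 + 4*C)
(y(-3)*r(-1))*(1*(-2)) = (((½)/(-3))*(2 + 4*(-1)))*(1*(-2)) = (((½)*(-⅓))*(2 - 4))*(-2) = -⅙*(-2)*(-2) = (⅓)*(-2) = -⅔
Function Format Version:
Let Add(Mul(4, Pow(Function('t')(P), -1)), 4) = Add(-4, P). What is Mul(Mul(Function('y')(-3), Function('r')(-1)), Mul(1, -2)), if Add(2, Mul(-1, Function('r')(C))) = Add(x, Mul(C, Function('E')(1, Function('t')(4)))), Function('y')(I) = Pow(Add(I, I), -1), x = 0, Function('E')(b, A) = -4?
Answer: Rational(-2, 3) ≈ -0.66667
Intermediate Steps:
Function('t')(P) = Mul(4, Pow(Add(-8, P), -1)) (Function('t')(P) = Mul(4, Pow(Add(-4, Add(-4, P)), -1)) = Mul(4, Pow(Add(-8, P), -1)))
Function('y')(I) = Mul(Rational(1, 2), Pow(I, -1)) (Function('y')(I) = Pow(Mul(2, I), -1) = Mul(Rational(1, 2), Pow(I, -1)))
Function('r')(C) = Add(2, Mul(4, C)) (Function('r')(C) = Add(2, Mul(-1, Add(0, Mul(C, -4)))) = Add(2, Mul(-1, Add(0, Mul(-4, C)))) = Add(2, Mul(-1, Mul(-4, C))) = Add(2, Mul(4, C)))
Mul(Mul(Function('y')(-3), Function('r')(-1)), Mul(1, -2)) = Mul(Mul(Mul(Rational(1, 2), Pow(-3, -1)), Add(2, Mul(4, -1))), Mul(1, -2)) = Mul(Mul(Mul(Rational(1, 2), Rational(-1, 3)), Add(2, -4)), -2) = Mul(Mul(Rational(-1, 6), -2), -2) = Mul(Rational(1, 3), -2) = Rational(-2, 3)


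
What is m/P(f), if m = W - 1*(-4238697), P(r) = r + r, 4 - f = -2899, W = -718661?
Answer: 1760018/2903 ≈ 606.28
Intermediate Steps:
f = 2903 (f = 4 - 1*(-2899) = 4 + 2899 = 2903)
P(r) = 2*r
m = 3520036 (m = -718661 - 1*(-4238697) = -718661 + 4238697 = 3520036)
m/P(f) = 3520036/((2*2903)) = 3520036/5806 = 3520036*(1/5806) = 1760018/2903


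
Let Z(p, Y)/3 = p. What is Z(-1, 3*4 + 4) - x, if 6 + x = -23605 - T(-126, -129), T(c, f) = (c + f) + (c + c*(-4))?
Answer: 23731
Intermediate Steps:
Z(p, Y) = 3*p
T(c, f) = f - 2*c (T(c, f) = (c + f) + (c - 4*c) = (c + f) - 3*c = f - 2*c)
x = -23734 (x = -6 + (-23605 - (-129 - 2*(-126))) = -6 + (-23605 - (-129 + 252)) = -6 + (-23605 - 1*123) = -6 + (-23605 - 123) = -6 - 23728 = -23734)
Z(-1, 3*4 + 4) - x = 3*(-1) - 1*(-23734) = -3 + 23734 = 23731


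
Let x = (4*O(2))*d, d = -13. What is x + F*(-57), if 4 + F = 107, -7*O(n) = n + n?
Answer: -40889/7 ≈ -5841.3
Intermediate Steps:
O(n) = -2*n/7 (O(n) = -(n + n)/7 = -2*n/7)
x = 208/7 (x = (4*(-2/7*2))*(-13) = (4*(-4/7))*(-13) = -16/7*(-13) = 208/7 ≈ 29.714)
F = 103 (F = -4 + 107 = 103)
x + F*(-57) = 208/7 + 103*(-57) = 208/7 - 5871 = -40889/7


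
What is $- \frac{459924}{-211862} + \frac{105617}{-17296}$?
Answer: $- \frac{7210691675}{1832182576} \approx -3.9356$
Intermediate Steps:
$- \frac{459924}{-211862} + \frac{105617}{-17296} = \left(-459924\right) \left(- \frac{1}{211862}\right) + 105617 \left(- \frac{1}{17296}\right) = \frac{229962}{105931} - \frac{105617}{17296} = - \frac{7210691675}{1832182576}$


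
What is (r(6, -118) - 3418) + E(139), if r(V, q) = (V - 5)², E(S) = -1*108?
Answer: -3525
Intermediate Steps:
E(S) = -108
r(V, q) = (-5 + V)²
(r(6, -118) - 3418) + E(139) = ((-5 + 6)² - 3418) - 108 = (1² - 3418) - 108 = (1 - 3418) - 108 = -3417 - 108 = -3525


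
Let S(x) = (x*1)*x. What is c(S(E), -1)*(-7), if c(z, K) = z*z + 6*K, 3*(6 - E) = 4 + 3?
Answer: -99085/81 ≈ -1223.3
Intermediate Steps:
E = 11/3 (E = 6 - (4 + 3)/3 = 6 - ⅓*7 = 6 - 7/3 = 11/3 ≈ 3.6667)
S(x) = x² (S(x) = x*x = x²)
c(z, K) = z² + 6*K
c(S(E), -1)*(-7) = (((11/3)²)² + 6*(-1))*(-7) = ((121/9)² - 6)*(-7) = (14641/81 - 6)*(-7) = (14155/81)*(-7) = -99085/81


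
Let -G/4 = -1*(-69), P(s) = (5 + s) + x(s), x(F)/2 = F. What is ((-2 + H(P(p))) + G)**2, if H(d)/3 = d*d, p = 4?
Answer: 346921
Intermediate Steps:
x(F) = 2*F
P(s) = 5 + 3*s (P(s) = (5 + s) + 2*s = 5 + 3*s)
H(d) = 3*d**2 (H(d) = 3*(d*d) = 3*d**2)
G = -276 (G = -(-4)*(-69) = -4*69 = -276)
((-2 + H(P(p))) + G)**2 = ((-2 + 3*(5 + 3*4)**2) - 276)**2 = ((-2 + 3*(5 + 12)**2) - 276)**2 = ((-2 + 3*17**2) - 276)**2 = ((-2 + 3*289) - 276)**2 = ((-2 + 867) - 276)**2 = (865 - 276)**2 = 589**2 = 346921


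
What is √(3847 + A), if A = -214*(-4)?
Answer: √4703 ≈ 68.578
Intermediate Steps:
A = 856
√(3847 + A) = √(3847 + 856) = √4703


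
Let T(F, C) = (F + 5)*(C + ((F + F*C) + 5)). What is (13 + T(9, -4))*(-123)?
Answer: 43173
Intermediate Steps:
T(F, C) = (5 + F)*(5 + C + F + C*F) (T(F, C) = (5 + F)*(C + ((F + C*F) + 5)) = (5 + F)*(C + (5 + F + C*F)) = (5 + F)*(5 + C + F + C*F))
(13 + T(9, -4))*(-123) = (13 + (25 + 9**2 + 5*(-4) + 10*9 - 4*9**2 + 6*(-4)*9))*(-123) = (13 + (25 + 81 - 20 + 90 - 4*81 - 216))*(-123) = (13 + (25 + 81 - 20 + 90 - 324 - 216))*(-123) = (13 - 364)*(-123) = -351*(-123) = 43173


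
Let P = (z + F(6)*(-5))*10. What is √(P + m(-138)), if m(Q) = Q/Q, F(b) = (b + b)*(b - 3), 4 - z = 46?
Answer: I*√2219 ≈ 47.106*I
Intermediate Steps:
z = -42 (z = 4 - 1*46 = 4 - 46 = -42)
F(b) = 2*b*(-3 + b) (F(b) = (2*b)*(-3 + b) = 2*b*(-3 + b))
P = -2220 (P = (-42 + (2*6*(-3 + 6))*(-5))*10 = (-42 + (2*6*3)*(-5))*10 = (-42 + 36*(-5))*10 = (-42 - 180)*10 = -222*10 = -2220)
m(Q) = 1
√(P + m(-138)) = √(-2220 + 1) = √(-2219) = I*√2219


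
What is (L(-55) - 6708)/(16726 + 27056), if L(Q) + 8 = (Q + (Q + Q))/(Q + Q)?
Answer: -13429/87564 ≈ -0.15336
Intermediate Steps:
L(Q) = -13/2 (L(Q) = -8 + (Q + (Q + Q))/(Q + Q) = -8 + (Q + 2*Q)/((2*Q)) = -8 + (3*Q)*(1/(2*Q)) = -8 + 3/2 = -13/2)
(L(-55) - 6708)/(16726 + 27056) = (-13/2 - 6708)/(16726 + 27056) = -13429/2/43782 = -13429/2*1/43782 = -13429/87564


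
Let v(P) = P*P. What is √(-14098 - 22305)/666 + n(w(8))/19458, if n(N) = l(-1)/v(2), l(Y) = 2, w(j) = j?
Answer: 1/38916 + I*√36403/666 ≈ 2.5696e-5 + 0.28648*I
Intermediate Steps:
v(P) = P²
n(N) = ½ (n(N) = 2/(2²) = 2/4 = 2*(¼) = ½)
√(-14098 - 22305)/666 + n(w(8))/19458 = √(-14098 - 22305)/666 + (½)/19458 = √(-36403)*(1/666) + (½)*(1/19458) = (I*√36403)*(1/666) + 1/38916 = I*√36403/666 + 1/38916 = 1/38916 + I*√36403/666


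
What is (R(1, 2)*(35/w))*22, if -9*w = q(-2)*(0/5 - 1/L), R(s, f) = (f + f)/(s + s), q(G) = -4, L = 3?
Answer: -10395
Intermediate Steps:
R(s, f) = f/s (R(s, f) = (2*f)/((2*s)) = (2*f)*(1/(2*s)) = f/s)
w = -4/27 (w = -(-4)*(0/5 - 1/3)/9 = -(-4)*(0*(⅕) - 1*⅓)/9 = -(-4)*(0 - ⅓)/9 = -(-4)*(-1)/(9*3) = -⅑*4/3 = -4/27 ≈ -0.14815)
(R(1, 2)*(35/w))*22 = ((2/1)*(35/(-4/27)))*22 = ((2*1)*(35*(-27/4)))*22 = (2*(-945/4))*22 = -945/2*22 = -10395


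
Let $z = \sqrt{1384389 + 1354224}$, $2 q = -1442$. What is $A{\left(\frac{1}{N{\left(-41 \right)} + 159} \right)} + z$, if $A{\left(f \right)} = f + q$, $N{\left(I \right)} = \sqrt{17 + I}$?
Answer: $- \frac{6081582}{8435} + \sqrt{2738613} - \frac{2 i \sqrt{6}}{25305} \approx 933.88 - 0.0001936 i$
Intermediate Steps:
$q = -721$ ($q = \frac{1}{2} \left(-1442\right) = -721$)
$A{\left(f \right)} = -721 + f$ ($A{\left(f \right)} = f - 721 = -721 + f$)
$z = \sqrt{2738613} \approx 1654.9$
$A{\left(\frac{1}{N{\left(-41 \right)} + 159} \right)} + z = \left(-721 + \frac{1}{\sqrt{17 - 41} + 159}\right) + \sqrt{2738613} = \left(-721 + \frac{1}{\sqrt{-24} + 159}\right) + \sqrt{2738613} = \left(-721 + \frac{1}{2 i \sqrt{6} + 159}\right) + \sqrt{2738613} = \left(-721 + \frac{1}{159 + 2 i \sqrt{6}}\right) + \sqrt{2738613} = -721 + \sqrt{2738613} + \frac{1}{159 + 2 i \sqrt{6}}$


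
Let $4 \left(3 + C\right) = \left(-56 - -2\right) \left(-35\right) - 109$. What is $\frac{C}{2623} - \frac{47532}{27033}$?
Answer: $- \frac{2463849}{1549892} \approx -1.5897$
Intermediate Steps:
$C = \frac{1769}{4}$ ($C = -3 + \frac{\left(-56 - -2\right) \left(-35\right) - 109}{4} = -3 + \frac{\left(-56 + 2\right) \left(-35\right) - 109}{4} = -3 + \frac{\left(-54\right) \left(-35\right) - 109}{4} = -3 + \frac{1890 - 109}{4} = -3 + \frac{1}{4} \cdot 1781 = -3 + \frac{1781}{4} = \frac{1769}{4} \approx 442.25$)
$\frac{C}{2623} - \frac{47532}{27033} = \frac{1769}{4 \cdot 2623} - \frac{47532}{27033} = \frac{1769}{4} \cdot \frac{1}{2623} - \frac{15844}{9011} = \frac{29}{172} - \frac{15844}{9011} = - \frac{2463849}{1549892}$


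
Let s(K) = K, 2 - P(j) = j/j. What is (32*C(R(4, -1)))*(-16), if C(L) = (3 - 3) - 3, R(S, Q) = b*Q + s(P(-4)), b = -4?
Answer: 1536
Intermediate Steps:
P(j) = 1 (P(j) = 2 - j/j = 2 - 1*1 = 2 - 1 = 1)
R(S, Q) = 1 - 4*Q (R(S, Q) = -4*Q + 1 = 1 - 4*Q)
C(L) = -3 (C(L) = 0 - 3 = -3)
(32*C(R(4, -1)))*(-16) = (32*(-3))*(-16) = -96*(-16) = 1536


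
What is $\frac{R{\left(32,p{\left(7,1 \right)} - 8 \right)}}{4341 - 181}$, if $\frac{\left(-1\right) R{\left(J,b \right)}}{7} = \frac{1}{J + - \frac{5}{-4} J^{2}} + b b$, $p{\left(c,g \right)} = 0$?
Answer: $- \frac{587783}{5457920} \approx -0.10769$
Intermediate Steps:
$R{\left(J,b \right)} = - 7 b^{2} - \frac{7}{J + \frac{5 J^{2}}{4}}$ ($R{\left(J,b \right)} = - 7 \left(\frac{1}{J + - \frac{5}{-4} J^{2}} + b b\right) = - 7 \left(\frac{1}{J + \left(-5\right) \left(- \frac{1}{4}\right) J^{2}} + b^{2}\right) = - 7 \left(\frac{1}{J + \frac{5 J^{2}}{4}} + b^{2}\right) = - 7 \left(b^{2} + \frac{1}{J + \frac{5 J^{2}}{4}}\right) = - 7 b^{2} - \frac{7}{J + \frac{5 J^{2}}{4}}$)
$\frac{R{\left(32,p{\left(7,1 \right)} - 8 \right)}}{4341 - 181} = \frac{7 \cdot \frac{1}{32} \frac{1}{4 + 5 \cdot 32} \left(-4 - 5 \cdot 32^{2} \left(0 - 8\right)^{2} - 128 \left(0 - 8\right)^{2}\right)}{4341 - 181} = \frac{7 \cdot \frac{1}{32} \frac{1}{4 + 160} \left(-4 - 5120 \left(-8\right)^{2} - 128 \left(-8\right)^{2}\right)}{4160} = 7 \cdot \frac{1}{32} \cdot \frac{1}{164} \left(-4 - 5120 \cdot 64 - 128 \cdot 64\right) \frac{1}{4160} = 7 \cdot \frac{1}{32} \cdot \frac{1}{164} \left(-4 - 327680 - 8192\right) \frac{1}{4160} = 7 \cdot \frac{1}{32} \cdot \frac{1}{164} \left(-335876\right) \frac{1}{4160} = \left(- \frac{587783}{1312}\right) \frac{1}{4160} = - \frac{587783}{5457920}$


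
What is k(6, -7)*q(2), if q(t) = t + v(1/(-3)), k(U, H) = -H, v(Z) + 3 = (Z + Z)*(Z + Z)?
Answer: -35/9 ≈ -3.8889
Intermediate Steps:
v(Z) = -3 + 4*Z² (v(Z) = -3 + (Z + Z)*(Z + Z) = -3 + (2*Z)*(2*Z) = -3 + 4*Z²)
q(t) = -23/9 + t (q(t) = t + (-3 + 4*(1/(-3))²) = t + (-3 + 4*(-⅓)²) = t + (-3 + 4*(⅑)) = t + (-3 + 4/9) = t - 23/9 = -23/9 + t)
k(6, -7)*q(2) = (-1*(-7))*(-23/9 + 2) = 7*(-5/9) = -35/9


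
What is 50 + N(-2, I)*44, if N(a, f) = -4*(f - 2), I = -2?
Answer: 754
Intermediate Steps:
N(a, f) = 8 - 4*f (N(a, f) = -4*(-2 + f) = 8 - 4*f)
50 + N(-2, I)*44 = 50 + (8 - 4*(-2))*44 = 50 + (8 + 8)*44 = 50 + 16*44 = 50 + 704 = 754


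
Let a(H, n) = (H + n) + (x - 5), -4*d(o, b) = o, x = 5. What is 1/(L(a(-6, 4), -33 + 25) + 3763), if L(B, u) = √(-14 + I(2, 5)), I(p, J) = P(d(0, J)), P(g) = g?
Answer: 3763/14160183 - I*√14/14160183 ≈ 0.00026574 - 2.6424e-7*I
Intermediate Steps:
d(o, b) = -o/4
I(p, J) = 0 (I(p, J) = -¼*0 = 0)
a(H, n) = H + n (a(H, n) = (H + n) + (5 - 5) = (H + n) + 0 = H + n)
L(B, u) = I*√14 (L(B, u) = √(-14 + 0) = √(-14) = I*√14)
1/(L(a(-6, 4), -33 + 25) + 3763) = 1/(I*√14 + 3763) = 1/(3763 + I*√14)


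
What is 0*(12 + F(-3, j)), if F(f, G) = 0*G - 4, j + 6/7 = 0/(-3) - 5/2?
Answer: 0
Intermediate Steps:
j = -47/14 (j = -6/7 + (0/(-3) - 5/2) = -6/7 + (0*(-⅓) - 5*½) = -6/7 + (0 - 5/2) = -6/7 - 5/2 = -47/14 ≈ -3.3571)
F(f, G) = -4 (F(f, G) = 0 - 4 = -4)
0*(12 + F(-3, j)) = 0*(12 - 4) = 0*8 = 0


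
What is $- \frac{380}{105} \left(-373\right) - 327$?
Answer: $\frac{21481}{21} \approx 1022.9$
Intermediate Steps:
$- \frac{380}{105} \left(-373\right) - 327 = \left(-380\right) \frac{1}{105} \left(-373\right) - 327 = \left(- \frac{76}{21}\right) \left(-373\right) - 327 = \frac{28348}{21} - 327 = \frac{21481}{21}$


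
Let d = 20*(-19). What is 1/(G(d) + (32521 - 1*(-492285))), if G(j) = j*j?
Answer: 1/669206 ≈ 1.4943e-6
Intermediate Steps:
d = -380
G(j) = j**2
1/(G(d) + (32521 - 1*(-492285))) = 1/((-380)**2 + (32521 - 1*(-492285))) = 1/(144400 + (32521 + 492285)) = 1/(144400 + 524806) = 1/669206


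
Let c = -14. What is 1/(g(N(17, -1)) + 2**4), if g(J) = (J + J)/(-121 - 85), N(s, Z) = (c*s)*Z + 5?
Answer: 103/1405 ≈ 0.073310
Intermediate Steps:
N(s, Z) = 5 - 14*Z*s (N(s, Z) = (-14*s)*Z + 5 = -14*Z*s + 5 = 5 - 14*Z*s)
g(J) = -J/103 (g(J) = (2*J)/(-206) = (2*J)*(-1/206) = -J/103)
1/(g(N(17, -1)) + 2**4) = 1/(-(5 - 14*(-1)*17)/103 + 2**4) = 1/(-(5 + 238)/103 + 16) = 1/(-1/103*243 + 16) = 1/(-243/103 + 16) = 1/(1405/103) = 103/1405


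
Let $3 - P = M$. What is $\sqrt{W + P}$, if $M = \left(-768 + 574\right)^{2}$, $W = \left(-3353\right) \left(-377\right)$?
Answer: $12 \sqrt{8517} \approx 1107.5$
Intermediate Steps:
$W = 1264081$
$M = 37636$ ($M = \left(-194\right)^{2} = 37636$)
$P = -37633$ ($P = 3 - 37636 = -37633$)
$\sqrt{W + P} = \sqrt{1264081 - 37633} = \sqrt{1226448} = 12 \sqrt{8517}$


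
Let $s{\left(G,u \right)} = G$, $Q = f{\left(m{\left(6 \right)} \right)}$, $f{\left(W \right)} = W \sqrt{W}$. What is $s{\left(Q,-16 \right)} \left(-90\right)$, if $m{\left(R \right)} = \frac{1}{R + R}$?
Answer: $- \frac{5 \sqrt{3}}{4} \approx -2.1651$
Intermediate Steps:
$m{\left(R \right)} = \frac{1}{2 R}$
$f{\left(W \right)} = W^{\frac{3}{2}}$
$Q = \frac{\sqrt{3}}{72}$ ($Q = \left(\frac{1}{2 \cdot 6}\right)^{\frac{3}{2}} = \left(\frac{1}{2} \cdot \frac{1}{6}\right)^{\frac{3}{2}} = \left(\frac{1}{12}\right)^{\frac{3}{2}} = \frac{\sqrt{3}}{72} \approx 0.024056$)
$s{\left(Q,-16 \right)} \left(-90\right) = \frac{\sqrt{3}}{72} \left(-90\right) = - \frac{5 \sqrt{3}}{4}$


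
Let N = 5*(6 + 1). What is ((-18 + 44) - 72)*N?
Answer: -1610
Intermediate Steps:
N = 35 (N = 5*7 = 35)
((-18 + 44) - 72)*N = ((-18 + 44) - 72)*35 = (26 - 72)*35 = -46*35 = -1610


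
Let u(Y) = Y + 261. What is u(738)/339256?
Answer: 999/339256 ≈ 0.0029447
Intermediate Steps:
u(Y) = 261 + Y
u(738)/339256 = (261 + 738)/339256 = 999*(1/339256) = 999/339256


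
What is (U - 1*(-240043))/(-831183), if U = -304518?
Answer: 64475/831183 ≈ 0.077570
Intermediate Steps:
(U - 1*(-240043))/(-831183) = (-304518 - 1*(-240043))/(-831183) = (-304518 + 240043)*(-1/831183) = -64475*(-1/831183) = 64475/831183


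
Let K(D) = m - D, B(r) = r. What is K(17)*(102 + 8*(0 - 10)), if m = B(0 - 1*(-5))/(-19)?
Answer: -7216/19 ≈ -379.79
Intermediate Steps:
m = -5/19 (m = (0 - 1*(-5))/(-19) = (0 + 5)*(-1/19) = 5*(-1/19) = -5/19 ≈ -0.26316)
K(D) = -5/19 - D
K(17)*(102 + 8*(0 - 10)) = (-5/19 - 1*17)*(102 + 8*(0 - 10)) = (-5/19 - 17)*(102 + 8*(-10)) = -328*(102 - 80)/19 = -328/19*22 = -7216/19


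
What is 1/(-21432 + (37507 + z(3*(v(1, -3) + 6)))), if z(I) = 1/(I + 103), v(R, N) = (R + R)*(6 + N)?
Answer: 139/2234426 ≈ 6.2208e-5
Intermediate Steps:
v(R, N) = 2*R*(6 + N) (v(R, N) = (2*R)*(6 + N) = 2*R*(6 + N))
z(I) = 1/(103 + I)
1/(-21432 + (37507 + z(3*(v(1, -3) + 6)))) = 1/(-21432 + (37507 + 1/(103 + 3*(2*1*(6 - 3) + 6)))) = 1/(-21432 + (37507 + 1/(103 + 3*(2*1*3 + 6)))) = 1/(-21432 + (37507 + 1/(103 + 3*(6 + 6)))) = 1/(-21432 + (37507 + 1/(103 + 3*12))) = 1/(-21432 + (37507 + 1/(103 + 36))) = 1/(-21432 + (37507 + 1/139)) = 1/(-21432 + 5213474/139) = 1/(2234426/139) = 139/2234426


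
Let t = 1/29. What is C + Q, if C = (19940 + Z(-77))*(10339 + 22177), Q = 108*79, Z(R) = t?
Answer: 18802982104/29 ≈ 6.4838e+8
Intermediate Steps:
t = 1/29 ≈ 0.034483
Z(R) = 1/29
Q = 8532
C = 18802734676/29 (C = (19940 + 1/29)*(10339 + 22177) = (578261/29)*32516 = 18802734676/29 ≈ 6.4837e+8)
C + Q = 18802734676/29 + 8532 = 18802982104/29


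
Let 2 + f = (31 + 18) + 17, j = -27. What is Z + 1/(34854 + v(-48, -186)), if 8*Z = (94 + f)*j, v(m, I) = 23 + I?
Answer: -73995899/138764 ≈ -533.25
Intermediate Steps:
f = 64 (f = -2 + ((31 + 18) + 17) = -2 + (49 + 17) = -2 + 66 = 64)
Z = -2133/4 (Z = ((94 + 64)*(-27))/8 = (158*(-27))/8 = (⅛)*(-4266) = -2133/4 ≈ -533.25)
Z + 1/(34854 + v(-48, -186)) = -2133/4 + 1/(34854 + (23 - 186)) = -2133/4 + 1/(34854 - 163) = -2133/4 + 1/34691 = -73995899/138764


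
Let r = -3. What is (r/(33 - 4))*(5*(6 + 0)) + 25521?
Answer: 740019/29 ≈ 25518.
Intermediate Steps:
(r/(33 - 4))*(5*(6 + 0)) + 25521 = (-3/(33 - 4))*(5*(6 + 0)) + 25521 = (-3/29)*(5*6) + 25521 = ((1/29)*(-3))*30 + 25521 = -3/29*30 + 25521 = -90/29 + 25521 = 740019/29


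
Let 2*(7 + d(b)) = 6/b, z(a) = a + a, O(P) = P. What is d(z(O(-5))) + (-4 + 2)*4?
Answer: -153/10 ≈ -15.300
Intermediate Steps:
z(a) = 2*a
d(b) = -7 + 3/b (d(b) = -7 + (6/b)/2 = -7 + 3/b)
d(z(O(-5))) + (-4 + 2)*4 = (-7 + 3/((2*(-5)))) + (-4 + 2)*4 = (-7 + 3/(-10)) - 2*4 = (-7 + 3*(-⅒)) - 8 = (-7 - 3/10) - 8 = -73/10 - 8 = -153/10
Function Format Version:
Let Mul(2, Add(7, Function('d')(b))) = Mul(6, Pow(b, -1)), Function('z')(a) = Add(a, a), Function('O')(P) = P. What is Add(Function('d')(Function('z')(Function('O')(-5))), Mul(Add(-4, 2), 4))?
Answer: Rational(-153, 10) ≈ -15.300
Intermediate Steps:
Function('z')(a) = Mul(2, a)
Function('d')(b) = Add(-7, Mul(3, Pow(b, -1))) (Function('d')(b) = Add(-7, Mul(Rational(1, 2), Mul(6, Pow(b, -1)))) = Add(-7, Mul(3, Pow(b, -1))))
Add(Function('d')(Function('z')(Function('O')(-5))), Mul(Add(-4, 2), 4)) = Add(Add(-7, Mul(3, Pow(Mul(2, -5), -1))), Mul(Add(-4, 2), 4)) = Add(Add(-7, Mul(3, Pow(-10, -1))), Mul(-2, 4)) = Add(Add(-7, Mul(3, Rational(-1, 10))), -8) = Add(Add(-7, Rational(-3, 10)), -8) = Add(Rational(-73, 10), -8) = Rational(-153, 10)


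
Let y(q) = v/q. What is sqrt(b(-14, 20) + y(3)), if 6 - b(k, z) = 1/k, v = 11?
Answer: sqrt(17178)/42 ≈ 3.1206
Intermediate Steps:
y(q) = 11/q
b(k, z) = 6 - 1/k
sqrt(b(-14, 20) + y(3)) = sqrt((6 - 1/(-14)) + 11/3) = sqrt((6 - 1*(-1/14)) + 11*(1/3)) = sqrt((6 + 1/14) + 11/3) = sqrt(85/14 + 11/3) = sqrt(409/42) = sqrt(17178)/42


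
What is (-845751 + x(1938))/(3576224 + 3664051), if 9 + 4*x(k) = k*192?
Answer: -143377/1379100 ≈ -0.10396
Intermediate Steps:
x(k) = -9/4 + 48*k (x(k) = -9/4 + (k*192)/4 = -9/4 + (192*k)/4 = -9/4 + 48*k)
(-845751 + x(1938))/(3576224 + 3664051) = (-845751 + (-9/4 + 48*1938))/(3576224 + 3664051) = (-845751 + (-9/4 + 93024))/7240275 = (-845751 + 372087/4)*(1/7240275) = -3010917/4*1/7240275 = -143377/1379100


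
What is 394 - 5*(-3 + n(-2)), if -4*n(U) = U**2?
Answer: 414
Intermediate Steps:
n(U) = -U**2/4
394 - 5*(-3 + n(-2)) = 394 - 5*(-3 - 1/4*(-2)**2) = 394 - 5*(-3 - 1/4*4) = 394 - 5*(-3 - 1) = 394 - 5*(-4) = 394 - 1*(-20) = 394 + 20 = 414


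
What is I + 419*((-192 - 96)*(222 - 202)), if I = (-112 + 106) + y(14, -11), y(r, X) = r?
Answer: -2413432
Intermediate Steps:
I = 8 (I = (-112 + 106) + 14 = -6 + 14 = 8)
I + 419*((-192 - 96)*(222 - 202)) = 8 + 419*((-192 - 96)*(222 - 202)) = 8 + 419*(-288*20) = 8 + 419*(-5760) = 8 - 2413440 = -2413432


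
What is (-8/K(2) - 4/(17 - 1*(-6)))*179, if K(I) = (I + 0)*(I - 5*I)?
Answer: 2685/46 ≈ 58.370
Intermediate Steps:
K(I) = -4*I² (K(I) = I*(-4*I) = -4*I²)
(-8/K(2) - 4/(17 - 1*(-6)))*179 = (-8/((-4*2²)) - 4/(17 - 1*(-6)))*179 = (-8/((-4*4)) - 4/(17 + 6))*179 = (-8/(-16) - 4/23)*179 = (-8*(-1/16) - 4*1/23)*179 = (½ - 4/23)*179 = (15/46)*179 = 2685/46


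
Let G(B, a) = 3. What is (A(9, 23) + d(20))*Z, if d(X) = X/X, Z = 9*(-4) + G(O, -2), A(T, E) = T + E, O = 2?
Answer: -1089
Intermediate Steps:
A(T, E) = E + T
Z = -33 (Z = 9*(-4) + 3 = -36 + 3 = -33)
d(X) = 1
(A(9, 23) + d(20))*Z = ((23 + 9) + 1)*(-33) = (32 + 1)*(-33) = 33*(-33) = -1089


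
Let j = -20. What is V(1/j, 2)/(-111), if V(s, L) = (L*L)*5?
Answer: -20/111 ≈ -0.18018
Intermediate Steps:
V(s, L) = 5*L² (V(s, L) = L²*5 = 5*L²)
V(1/j, 2)/(-111) = (5*2²)/(-111) = (5*4)*(-1/111) = 20*(-1/111) = -20/111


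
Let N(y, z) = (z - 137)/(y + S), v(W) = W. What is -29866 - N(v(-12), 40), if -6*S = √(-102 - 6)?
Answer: (-29866*√3 + 358489*I)/(√3 - 12*I) ≈ -29874.0 + 1.1429*I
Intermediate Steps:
S = -I*√3 (S = -√(-102 - 6)/6 = -I*√3 ≈ -1.732*I)
N(y, z) = (-137 + z)/(y - I*√3) (N(y, z) = (z - 137)/(y - I*√3) = (-137 + z)/(y - I*√3))
-29866 - N(v(-12), 40) = -29866 - (-137 + 40)/(-12 - I*√3) = -29866 - (-97)/(-12 - I*√3) = -29866 + 97/(-12 - I*√3)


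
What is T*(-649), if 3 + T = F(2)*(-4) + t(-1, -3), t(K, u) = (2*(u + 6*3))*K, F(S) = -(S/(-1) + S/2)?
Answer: 24013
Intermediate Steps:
F(S) = S/2 (F(S) = -(S*(-1) + S*(½)) = -(-S + S/2) = -(-1)*S/2 = S/2)
t(K, u) = K*(36 + 2*u) (t(K, u) = (2*(u + 18))*K = (2*(18 + u))*K = (36 + 2*u)*K = K*(36 + 2*u))
T = -37 (T = -3 + (((½)*2)*(-4) + 2*(-1)*(18 - 3)) = -3 + (1*(-4) + 2*(-1)*15) = -3 + (-4 - 30) = -3 - 34 = -37)
T*(-649) = -37*(-649) = 24013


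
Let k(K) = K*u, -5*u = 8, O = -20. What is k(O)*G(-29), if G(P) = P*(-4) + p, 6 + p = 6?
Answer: 3712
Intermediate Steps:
p = 0 (p = -6 + 6 = 0)
u = -8/5 (u = -⅕*8 = -8/5 ≈ -1.6000)
G(P) = -4*P (G(P) = P*(-4) + 0 = -4*P + 0 = -4*P)
k(K) = -8*K/5 (k(K) = K*(-8/5) = -8*K/5)
k(O)*G(-29) = (-8/5*(-20))*(-4*(-29)) = 32*116 = 3712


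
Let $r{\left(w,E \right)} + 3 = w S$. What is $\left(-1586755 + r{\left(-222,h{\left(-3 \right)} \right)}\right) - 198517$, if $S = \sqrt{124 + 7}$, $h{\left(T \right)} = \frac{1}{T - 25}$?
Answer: $-1785275 - 222 \sqrt{131} \approx -1.7878 \cdot 10^{6}$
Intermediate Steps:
$h{\left(T \right)} = \frac{1}{-25 + T}$
$S = \sqrt{131} \approx 11.446$
$r{\left(w,E \right)} = -3 + w \sqrt{131}$
$\left(-1586755 + r{\left(-222,h{\left(-3 \right)} \right)}\right) - 198517 = \left(-1586755 - \left(3 + 222 \sqrt{131}\right)\right) - 198517 = \left(-1586758 - 222 \sqrt{131}\right) - 198517 = -1785275 - 222 \sqrt{131}$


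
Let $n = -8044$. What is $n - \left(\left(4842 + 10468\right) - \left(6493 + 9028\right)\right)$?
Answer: $-7833$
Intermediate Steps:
$n - \left(\left(4842 + 10468\right) - \left(6493 + 9028\right)\right) = -8044 - \left(\left(4842 + 10468\right) - \left(6493 + 9028\right)\right) = -8044 - \left(15310 - 15521\right) = -8044 - -211 = -8044 + 211 = -7833$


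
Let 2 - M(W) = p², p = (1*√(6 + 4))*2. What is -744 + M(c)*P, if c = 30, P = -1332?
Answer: 49872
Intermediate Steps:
p = 2*√10 (p = (1*√10)*2 = √10*2 = 2*√10 ≈ 6.3246)
M(W) = -38 (M(W) = 2 - (2*√10)² = 2 - 1*40 = 2 - 40 = -38)
-744 + M(c)*P = -744 - 38*(-1332) = -744 + 50616 = 49872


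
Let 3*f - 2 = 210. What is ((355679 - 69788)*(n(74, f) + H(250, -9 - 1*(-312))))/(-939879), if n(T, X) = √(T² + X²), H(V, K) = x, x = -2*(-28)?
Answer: -5336632/313293 - 190594*√23557/939879 ≈ -48.158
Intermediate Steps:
f = 212/3 (f = ⅔ + (⅓)*210 = ⅔ + 70 = 212/3 ≈ 70.667)
x = 56
H(V, K) = 56
((355679 - 69788)*(n(74, f) + H(250, -9 - 1*(-312))))/(-939879) = ((355679 - 69788)*(√(74² + (212/3)²) + 56))/(-939879) = (285891*(√(5476 + 44944/9) + 56))*(-1/939879) = (285891*(√(94228/9) + 56))*(-1/939879) = (285891*(2*√23557/3 + 56))*(-1/939879) = (285891*(56 + 2*√23557/3))*(-1/939879) = (16009896 + 190594*√23557)*(-1/939879) = -5336632/313293 - 190594*√23557/939879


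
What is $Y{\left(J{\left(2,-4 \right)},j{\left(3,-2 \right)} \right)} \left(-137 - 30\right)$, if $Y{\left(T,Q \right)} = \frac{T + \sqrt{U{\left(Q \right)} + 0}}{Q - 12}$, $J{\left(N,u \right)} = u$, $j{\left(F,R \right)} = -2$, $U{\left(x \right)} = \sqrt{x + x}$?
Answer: $- \frac{501}{14} + \frac{167 i}{14} \approx -35.786 + 11.929 i$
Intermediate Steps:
$U{\left(x \right)} = \sqrt{2} \sqrt{x}$ ($U{\left(x \right)} = \sqrt{2 x} = \sqrt{2} \sqrt{x}$)
$Y{\left(T,Q \right)} = \frac{T + \sqrt[4]{2} \sqrt[4]{Q}}{-12 + Q}$ ($Y{\left(T,Q \right)} = \frac{T + \sqrt{\sqrt{2} \sqrt{Q} + 0}}{Q - 12} = \frac{T + \sqrt{\sqrt{2} \sqrt{Q}}}{-12 + Q} = \frac{T + \sqrt[4]{2} \sqrt[4]{Q}}{-12 + Q}$)
$Y{\left(J{\left(2,-4 \right)},j{\left(3,-2 \right)} \right)} \left(-137 - 30\right) = \frac{-4 + \sqrt[4]{2} \sqrt[4]{-2}}{-12 - 2} \left(-137 - 30\right) = \frac{-4 + \sqrt[4]{-1} \sqrt{2}}{-14} \left(-167\right) = - \frac{-4 + \sqrt[4]{-1} \sqrt{2}}{14} \left(-167\right) = \left(\frac{2}{7} - \frac{\sqrt[4]{-1} \sqrt{2}}{14}\right) \left(-167\right) = - \frac{334}{7} + \frac{167 \sqrt[4]{-1} \sqrt{2}}{14}$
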